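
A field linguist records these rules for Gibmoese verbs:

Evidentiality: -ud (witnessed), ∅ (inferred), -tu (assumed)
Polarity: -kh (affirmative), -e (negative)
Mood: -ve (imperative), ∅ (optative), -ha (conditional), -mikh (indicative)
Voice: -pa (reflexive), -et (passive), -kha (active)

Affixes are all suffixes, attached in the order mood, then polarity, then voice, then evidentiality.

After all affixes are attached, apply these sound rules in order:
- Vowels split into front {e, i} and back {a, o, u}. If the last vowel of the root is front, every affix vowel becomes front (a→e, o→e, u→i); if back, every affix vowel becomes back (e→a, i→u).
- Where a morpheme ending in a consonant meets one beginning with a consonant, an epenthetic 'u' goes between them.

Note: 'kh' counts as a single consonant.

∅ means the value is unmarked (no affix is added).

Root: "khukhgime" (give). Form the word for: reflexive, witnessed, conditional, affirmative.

Attach mood conditional -ha → khukhgimeha.
Attach polarity affirmative -kh → khukhgimehakh.
Attach voice reflexive -pa → khukhgimehakhpa.
Attach evidentiality witnessed -ud → khukhgimehakhpaud.
Apply vowel harmony: khukhgimehakhpaud → khukhgimehekhpeid.
Apply epenthesis: khukhgimehekhpeid → khukhgimehekhupeid.

khukhgimehekhupeid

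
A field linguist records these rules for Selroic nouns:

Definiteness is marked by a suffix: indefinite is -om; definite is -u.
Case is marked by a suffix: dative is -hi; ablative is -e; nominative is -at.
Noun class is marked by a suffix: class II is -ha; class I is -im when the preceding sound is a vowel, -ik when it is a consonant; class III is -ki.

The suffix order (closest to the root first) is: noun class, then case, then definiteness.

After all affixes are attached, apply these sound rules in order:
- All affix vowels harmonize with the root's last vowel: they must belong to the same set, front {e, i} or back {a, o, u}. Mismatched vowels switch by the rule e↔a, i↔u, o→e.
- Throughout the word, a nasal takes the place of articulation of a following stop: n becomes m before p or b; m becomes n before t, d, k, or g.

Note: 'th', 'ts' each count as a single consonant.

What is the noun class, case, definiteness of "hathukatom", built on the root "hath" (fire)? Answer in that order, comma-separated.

Segment: hath-ik-at-om.
noun class: -im/ik → class I.
case: -at → nominative.
definiteness: -om → indefinite.

class I, nominative, indefinite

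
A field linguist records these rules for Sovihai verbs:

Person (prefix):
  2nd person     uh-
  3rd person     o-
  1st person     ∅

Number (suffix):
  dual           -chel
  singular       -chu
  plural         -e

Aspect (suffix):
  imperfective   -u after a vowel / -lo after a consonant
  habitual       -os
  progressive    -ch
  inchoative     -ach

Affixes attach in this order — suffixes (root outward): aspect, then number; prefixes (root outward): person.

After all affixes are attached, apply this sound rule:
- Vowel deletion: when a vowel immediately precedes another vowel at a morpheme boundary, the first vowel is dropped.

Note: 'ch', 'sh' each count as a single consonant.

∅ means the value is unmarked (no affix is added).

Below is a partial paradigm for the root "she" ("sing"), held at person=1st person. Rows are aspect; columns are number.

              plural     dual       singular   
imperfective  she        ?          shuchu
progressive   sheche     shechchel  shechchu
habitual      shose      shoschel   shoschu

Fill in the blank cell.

shuchel

person = 1st person: zero marking, form stays she.
Attach aspect imperfective -u (after vowel 'e') → sheu.
Attach number dual -chel → sheuchel.
Apply vowel deletion: sheuchel → shuchel.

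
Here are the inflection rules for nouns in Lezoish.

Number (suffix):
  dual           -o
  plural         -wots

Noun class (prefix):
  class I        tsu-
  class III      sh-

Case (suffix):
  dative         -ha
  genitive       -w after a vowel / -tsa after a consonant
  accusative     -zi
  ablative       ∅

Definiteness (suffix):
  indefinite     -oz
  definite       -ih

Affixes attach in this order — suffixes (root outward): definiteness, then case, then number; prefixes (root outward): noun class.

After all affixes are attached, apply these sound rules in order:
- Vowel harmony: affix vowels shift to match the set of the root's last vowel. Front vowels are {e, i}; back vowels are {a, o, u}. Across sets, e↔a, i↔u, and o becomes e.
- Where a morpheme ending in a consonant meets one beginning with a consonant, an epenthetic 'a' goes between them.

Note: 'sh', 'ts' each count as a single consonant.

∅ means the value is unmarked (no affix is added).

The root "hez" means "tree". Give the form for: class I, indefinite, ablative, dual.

tsihezeze

Attach definiteness indefinite -oz → hezoz.
Attach noun class class I tsu- → tsuhezoz.
case = ablative: zero marking, form stays tsuhezoz.
Attach number dual -o → tsuhezozo.
Apply vowel harmony: tsuhezozo → tsihezeze.
Epenthesis: no change.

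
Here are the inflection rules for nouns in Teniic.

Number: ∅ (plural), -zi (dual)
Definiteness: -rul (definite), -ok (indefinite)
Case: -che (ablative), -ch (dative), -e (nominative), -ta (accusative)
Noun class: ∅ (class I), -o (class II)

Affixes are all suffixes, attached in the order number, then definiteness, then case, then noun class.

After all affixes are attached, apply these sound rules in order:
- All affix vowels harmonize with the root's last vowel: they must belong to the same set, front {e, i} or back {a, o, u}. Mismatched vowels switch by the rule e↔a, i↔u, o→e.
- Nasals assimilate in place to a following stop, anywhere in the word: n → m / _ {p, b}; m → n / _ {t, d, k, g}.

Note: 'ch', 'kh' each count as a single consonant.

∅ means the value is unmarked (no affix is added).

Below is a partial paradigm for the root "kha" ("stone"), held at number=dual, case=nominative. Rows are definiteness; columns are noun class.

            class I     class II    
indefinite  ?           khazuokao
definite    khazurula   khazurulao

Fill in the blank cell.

Attach number dual -zi → khazi.
Attach definiteness indefinite -ok → khaziok.
Attach case nominative -e → khazioke.
noun class = class I: zero marking, form stays khazioke.
Apply vowel harmony: khazioke → khazuoka.
Nasal assimilation: no change.

khazuoka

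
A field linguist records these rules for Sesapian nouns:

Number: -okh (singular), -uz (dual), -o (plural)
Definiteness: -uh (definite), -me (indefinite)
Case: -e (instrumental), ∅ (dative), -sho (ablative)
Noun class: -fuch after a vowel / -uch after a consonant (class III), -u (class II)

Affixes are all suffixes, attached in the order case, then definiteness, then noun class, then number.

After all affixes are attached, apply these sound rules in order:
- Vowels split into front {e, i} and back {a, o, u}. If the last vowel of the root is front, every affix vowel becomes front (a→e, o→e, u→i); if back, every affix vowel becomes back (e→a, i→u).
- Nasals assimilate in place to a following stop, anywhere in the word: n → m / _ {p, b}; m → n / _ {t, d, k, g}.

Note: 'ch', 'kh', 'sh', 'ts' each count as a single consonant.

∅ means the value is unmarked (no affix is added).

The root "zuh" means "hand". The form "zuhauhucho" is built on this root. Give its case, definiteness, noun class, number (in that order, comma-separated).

Segment: zuh-e-uh-uch-o.
case: -e → instrumental.
definiteness: -uh → definite.
noun class: -fuch/uch → class III.
number: -o → plural.

instrumental, definite, class III, plural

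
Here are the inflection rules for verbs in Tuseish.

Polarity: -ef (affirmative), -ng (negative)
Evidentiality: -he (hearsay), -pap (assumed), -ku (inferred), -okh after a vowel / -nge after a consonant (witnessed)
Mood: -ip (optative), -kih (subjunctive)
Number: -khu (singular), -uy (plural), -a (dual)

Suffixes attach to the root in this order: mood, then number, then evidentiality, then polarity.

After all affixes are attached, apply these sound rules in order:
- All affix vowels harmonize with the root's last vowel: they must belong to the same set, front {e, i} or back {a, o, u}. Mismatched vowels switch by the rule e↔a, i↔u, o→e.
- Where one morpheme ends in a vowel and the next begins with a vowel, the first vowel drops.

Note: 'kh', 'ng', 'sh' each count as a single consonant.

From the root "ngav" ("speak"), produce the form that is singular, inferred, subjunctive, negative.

ngavkuhkhukung

Attach mood subjunctive -kih → ngavkih.
Attach number singular -khu → ngavkihkhu.
Attach evidentiality inferred -ku → ngavkihkhuku.
Attach polarity negative -ng → ngavkihkhukung.
Apply vowel harmony: ngavkihkhukung → ngavkuhkhukung.
Vowel deletion: no change.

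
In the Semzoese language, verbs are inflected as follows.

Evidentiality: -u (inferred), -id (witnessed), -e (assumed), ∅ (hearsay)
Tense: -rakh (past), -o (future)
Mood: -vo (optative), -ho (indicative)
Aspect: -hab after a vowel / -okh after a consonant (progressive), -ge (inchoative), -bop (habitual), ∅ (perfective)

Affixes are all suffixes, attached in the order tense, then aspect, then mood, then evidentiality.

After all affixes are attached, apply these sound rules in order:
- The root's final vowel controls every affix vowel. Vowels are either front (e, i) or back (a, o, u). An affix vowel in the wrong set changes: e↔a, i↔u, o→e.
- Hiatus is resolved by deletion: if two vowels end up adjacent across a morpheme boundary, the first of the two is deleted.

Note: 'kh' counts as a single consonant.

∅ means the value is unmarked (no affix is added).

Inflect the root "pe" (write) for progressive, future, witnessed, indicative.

Attach tense future -o → peo.
Attach aspect progressive -hab (after vowel 'o') → peohab.
Attach mood indicative -ho → peohabho.
Attach evidentiality witnessed -id → peohabhoid.
Apply vowel harmony: peohabhoid → peehebheid.
Apply vowel deletion: peehebheid → pehebhid.

pehebhid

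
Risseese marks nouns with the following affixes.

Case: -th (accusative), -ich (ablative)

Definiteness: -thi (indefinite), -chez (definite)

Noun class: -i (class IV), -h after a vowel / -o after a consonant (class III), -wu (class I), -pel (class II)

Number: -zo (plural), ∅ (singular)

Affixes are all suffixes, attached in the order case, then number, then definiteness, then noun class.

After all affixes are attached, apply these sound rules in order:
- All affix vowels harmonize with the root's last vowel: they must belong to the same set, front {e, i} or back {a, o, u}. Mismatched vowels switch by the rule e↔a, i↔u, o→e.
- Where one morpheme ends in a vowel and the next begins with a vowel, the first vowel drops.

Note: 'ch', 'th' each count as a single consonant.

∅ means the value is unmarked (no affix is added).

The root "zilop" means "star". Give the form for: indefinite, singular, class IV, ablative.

zilopuchthu

Attach case ablative -ich → zilopich.
number = singular: zero marking, form stays zilopich.
Attach definiteness indefinite -thi → zilopichthi.
Attach noun class class IV -i → zilopichthii.
Apply vowel harmony: zilopichthii → zilopuchthuu.
Apply vowel deletion: zilopuchthuu → zilopuchthu.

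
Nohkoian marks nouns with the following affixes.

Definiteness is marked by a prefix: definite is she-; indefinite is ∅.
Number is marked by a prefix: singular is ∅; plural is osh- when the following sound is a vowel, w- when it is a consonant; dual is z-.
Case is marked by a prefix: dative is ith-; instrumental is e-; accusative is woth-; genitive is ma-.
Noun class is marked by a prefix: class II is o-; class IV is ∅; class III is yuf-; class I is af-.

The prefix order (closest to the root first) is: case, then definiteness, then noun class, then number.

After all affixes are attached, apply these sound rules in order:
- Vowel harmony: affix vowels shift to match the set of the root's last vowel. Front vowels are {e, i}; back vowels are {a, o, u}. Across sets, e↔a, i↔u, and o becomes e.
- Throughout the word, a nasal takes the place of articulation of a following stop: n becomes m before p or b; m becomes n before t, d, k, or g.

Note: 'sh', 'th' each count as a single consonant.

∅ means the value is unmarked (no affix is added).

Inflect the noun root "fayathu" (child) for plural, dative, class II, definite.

Attach case dative ith- → ithfayathu.
Attach definiteness definite she- → sheithfayathu.
Attach noun class class II o- → osheithfayathu.
Attach number plural osh- (before vowel 'o') → oshosheithfayathu.
Apply vowel harmony: oshosheithfayathu → oshoshauthfayathu.
Nasal assimilation: no change.

oshoshauthfayathu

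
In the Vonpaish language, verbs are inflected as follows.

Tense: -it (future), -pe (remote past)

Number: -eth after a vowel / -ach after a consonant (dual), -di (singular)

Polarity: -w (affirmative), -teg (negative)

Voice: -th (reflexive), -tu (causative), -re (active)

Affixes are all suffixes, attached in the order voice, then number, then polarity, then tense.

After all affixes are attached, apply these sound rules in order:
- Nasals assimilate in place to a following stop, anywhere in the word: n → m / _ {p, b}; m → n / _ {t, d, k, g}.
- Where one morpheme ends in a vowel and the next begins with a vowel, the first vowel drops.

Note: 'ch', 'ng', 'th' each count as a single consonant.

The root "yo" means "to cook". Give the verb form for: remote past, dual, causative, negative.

yotethtegpe

Attach voice causative -tu → yotu.
Attach number dual -eth (after vowel 'u') → yotueth.
Attach polarity negative -teg → yotuethteg.
Attach tense remote past -pe → yotuethtegpe.
Nasal assimilation: no change.
Apply vowel deletion: yotuethtegpe → yotethtegpe.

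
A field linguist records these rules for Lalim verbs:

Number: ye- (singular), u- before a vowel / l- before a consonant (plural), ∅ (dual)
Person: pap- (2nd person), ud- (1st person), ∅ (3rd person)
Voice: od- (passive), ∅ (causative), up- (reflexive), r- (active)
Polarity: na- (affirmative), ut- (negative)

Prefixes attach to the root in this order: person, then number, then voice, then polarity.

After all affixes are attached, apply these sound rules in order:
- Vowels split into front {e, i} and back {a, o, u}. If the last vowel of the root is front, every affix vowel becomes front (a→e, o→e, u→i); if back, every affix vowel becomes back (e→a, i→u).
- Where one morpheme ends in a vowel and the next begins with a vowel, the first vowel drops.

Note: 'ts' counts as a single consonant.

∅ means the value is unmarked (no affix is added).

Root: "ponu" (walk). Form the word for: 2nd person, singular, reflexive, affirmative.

nupyapapponu

Attach person 2nd person pap- → papponu.
Attach number singular ye- → yepapponu.
Attach voice reflexive up- → upyepapponu.
Attach polarity affirmative na- → naupyepapponu.
Apply vowel harmony: naupyepapponu → naupyapapponu.
Apply vowel deletion: naupyapapponu → nupyapapponu.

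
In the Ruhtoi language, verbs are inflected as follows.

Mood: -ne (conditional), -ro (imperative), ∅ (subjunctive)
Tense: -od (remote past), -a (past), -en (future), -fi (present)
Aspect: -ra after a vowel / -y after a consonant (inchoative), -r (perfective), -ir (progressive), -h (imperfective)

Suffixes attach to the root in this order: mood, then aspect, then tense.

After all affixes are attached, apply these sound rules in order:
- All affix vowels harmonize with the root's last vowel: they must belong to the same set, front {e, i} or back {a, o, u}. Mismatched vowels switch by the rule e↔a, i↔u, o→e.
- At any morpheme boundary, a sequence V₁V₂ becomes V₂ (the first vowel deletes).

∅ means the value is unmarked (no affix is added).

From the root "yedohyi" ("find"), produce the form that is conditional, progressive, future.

Attach mood conditional -ne → yedohyine.
Attach aspect progressive -ir → yedohyineir.
Attach tense future -en → yedohyineiren.
Vowel harmony: no change.
Apply vowel deletion: yedohyineiren → yedohyiniren.

yedohyiniren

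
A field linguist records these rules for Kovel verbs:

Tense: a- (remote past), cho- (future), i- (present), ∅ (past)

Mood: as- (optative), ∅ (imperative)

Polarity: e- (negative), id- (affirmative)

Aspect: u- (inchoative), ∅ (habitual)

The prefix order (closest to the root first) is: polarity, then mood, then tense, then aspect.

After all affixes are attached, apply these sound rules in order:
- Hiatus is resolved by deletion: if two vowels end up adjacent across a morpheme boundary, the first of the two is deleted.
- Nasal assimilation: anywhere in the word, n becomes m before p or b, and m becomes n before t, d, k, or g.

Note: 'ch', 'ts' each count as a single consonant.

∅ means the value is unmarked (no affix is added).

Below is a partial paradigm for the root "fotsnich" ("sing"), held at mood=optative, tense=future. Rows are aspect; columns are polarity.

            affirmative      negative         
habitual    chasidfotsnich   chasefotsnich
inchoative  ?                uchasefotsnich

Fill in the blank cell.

uchasidfotsnich

Attach polarity affirmative id- → idfotsnich.
Attach mood optative as- → asidfotsnich.
Attach tense future cho- → choasidfotsnich.
Attach aspect inchoative u- → uchoasidfotsnich.
Apply vowel deletion: uchoasidfotsnich → uchasidfotsnich.
Nasal assimilation: no change.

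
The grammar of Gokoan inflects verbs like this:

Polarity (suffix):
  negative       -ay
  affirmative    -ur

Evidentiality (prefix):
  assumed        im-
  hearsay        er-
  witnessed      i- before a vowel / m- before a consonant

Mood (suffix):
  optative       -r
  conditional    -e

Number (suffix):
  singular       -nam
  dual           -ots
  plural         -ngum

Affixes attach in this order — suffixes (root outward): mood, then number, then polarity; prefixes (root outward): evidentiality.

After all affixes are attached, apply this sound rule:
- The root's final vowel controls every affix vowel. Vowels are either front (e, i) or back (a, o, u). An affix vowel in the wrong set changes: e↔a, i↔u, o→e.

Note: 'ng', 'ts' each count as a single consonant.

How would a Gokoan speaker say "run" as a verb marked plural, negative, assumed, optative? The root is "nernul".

umnernulrngumay

Attach evidentiality assumed im- → imnernul.
Attach mood optative -r → imnernulr.
Attach number plural -ngum → imnernulrngum.
Attach polarity negative -ay → imnernulrngumay.
Apply vowel harmony: imnernulrngumay → umnernulrngumay.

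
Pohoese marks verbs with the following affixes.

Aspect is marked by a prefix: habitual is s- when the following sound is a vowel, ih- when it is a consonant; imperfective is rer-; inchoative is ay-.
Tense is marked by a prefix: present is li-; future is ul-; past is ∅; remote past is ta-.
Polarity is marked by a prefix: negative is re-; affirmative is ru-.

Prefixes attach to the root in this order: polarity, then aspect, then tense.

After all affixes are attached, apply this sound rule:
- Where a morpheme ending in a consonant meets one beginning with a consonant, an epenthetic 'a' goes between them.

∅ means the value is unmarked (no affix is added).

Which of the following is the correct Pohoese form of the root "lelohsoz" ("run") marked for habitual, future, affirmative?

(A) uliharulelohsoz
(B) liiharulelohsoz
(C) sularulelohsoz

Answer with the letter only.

A

Attach polarity affirmative ru- → rulelohsoz.
Attach aspect habitual ih- (before consonant 'r') → ihrulelohsoz.
Attach tense future ul- → ulihrulelohsoz.
Apply epenthesis: ulihrulelohsoz → uliharulelohsoz.
So the correct form is uliharulelohsoz, option (A).
(C) sularulelohsoz is wrong: it has the affixes in the wrong order.
(B) liiharulelohsoz is wrong: it uses present instead of future for tense.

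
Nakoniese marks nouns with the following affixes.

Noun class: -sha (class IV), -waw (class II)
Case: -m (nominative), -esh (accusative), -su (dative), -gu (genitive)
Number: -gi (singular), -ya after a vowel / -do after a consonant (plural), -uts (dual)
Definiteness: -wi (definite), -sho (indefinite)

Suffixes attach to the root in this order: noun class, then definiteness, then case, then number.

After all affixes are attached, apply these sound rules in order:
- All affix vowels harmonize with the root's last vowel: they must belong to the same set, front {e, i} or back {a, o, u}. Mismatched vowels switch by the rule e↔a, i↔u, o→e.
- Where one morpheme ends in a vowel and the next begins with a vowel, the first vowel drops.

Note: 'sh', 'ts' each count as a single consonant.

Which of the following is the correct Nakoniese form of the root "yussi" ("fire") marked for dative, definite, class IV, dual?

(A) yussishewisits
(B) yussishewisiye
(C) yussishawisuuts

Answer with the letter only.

A

Attach noun class class IV -sha → yussisha.
Attach definiteness definite -wi → yussishawi.
Attach case dative -su → yussishawisu.
Attach number dual -uts → yussishawisuuts.
Apply vowel harmony: yussishawisuuts → yussishewisiits.
Apply vowel deletion: yussishewisiits → yussishewisits.
So the correct form is yussishewisits, option (A).
(B) yussishewisiye is wrong: it uses plural instead of dual for number.
(C) yussishawisuuts is wrong: it fails to apply the sound rule(s).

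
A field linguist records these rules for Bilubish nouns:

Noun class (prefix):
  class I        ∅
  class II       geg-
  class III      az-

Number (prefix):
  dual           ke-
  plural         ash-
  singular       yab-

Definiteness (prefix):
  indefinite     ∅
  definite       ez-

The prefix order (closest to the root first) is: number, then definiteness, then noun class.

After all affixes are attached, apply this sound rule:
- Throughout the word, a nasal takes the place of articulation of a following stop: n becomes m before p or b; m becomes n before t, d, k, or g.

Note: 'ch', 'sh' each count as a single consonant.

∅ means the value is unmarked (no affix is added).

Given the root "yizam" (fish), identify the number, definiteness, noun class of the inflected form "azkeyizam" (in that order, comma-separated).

Segment: az-ke-yizam.
number: ke- → dual.
definiteness: ∅ → indefinite.
noun class: az- → class III.

dual, indefinite, class III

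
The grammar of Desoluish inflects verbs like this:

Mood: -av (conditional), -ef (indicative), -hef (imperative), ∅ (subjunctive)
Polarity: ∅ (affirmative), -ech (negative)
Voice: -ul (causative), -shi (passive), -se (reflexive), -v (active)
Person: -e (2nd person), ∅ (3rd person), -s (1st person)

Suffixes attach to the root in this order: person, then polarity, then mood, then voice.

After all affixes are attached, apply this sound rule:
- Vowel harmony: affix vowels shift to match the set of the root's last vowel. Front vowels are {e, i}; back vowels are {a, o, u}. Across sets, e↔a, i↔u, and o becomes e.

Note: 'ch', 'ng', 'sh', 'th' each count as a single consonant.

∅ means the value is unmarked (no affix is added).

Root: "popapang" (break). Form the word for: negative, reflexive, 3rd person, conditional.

popapangachavsa

person = 3rd person: zero marking, form stays popapang.
Attach polarity negative -ech → popapangech.
Attach mood conditional -av → popapangechav.
Attach voice reflexive -se → popapangechavse.
Apply vowel harmony: popapangechavse → popapangachavsa.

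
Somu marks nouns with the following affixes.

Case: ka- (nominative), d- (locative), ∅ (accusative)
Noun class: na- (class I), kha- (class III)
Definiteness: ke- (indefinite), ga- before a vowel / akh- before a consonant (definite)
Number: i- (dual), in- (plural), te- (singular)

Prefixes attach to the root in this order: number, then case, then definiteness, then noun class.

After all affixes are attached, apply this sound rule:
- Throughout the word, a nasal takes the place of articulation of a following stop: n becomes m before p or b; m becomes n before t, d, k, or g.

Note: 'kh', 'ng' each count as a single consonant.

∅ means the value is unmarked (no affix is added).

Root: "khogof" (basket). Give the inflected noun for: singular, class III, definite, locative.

Attach number singular te- → tekhogof.
Attach case locative d- → dtekhogof.
Attach definiteness definite akh- (before consonant 'd') → akhdtekhogof.
Attach noun class class III kha- → khaakhdtekhogof.
Nasal assimilation: no change.

khaakhdtekhogof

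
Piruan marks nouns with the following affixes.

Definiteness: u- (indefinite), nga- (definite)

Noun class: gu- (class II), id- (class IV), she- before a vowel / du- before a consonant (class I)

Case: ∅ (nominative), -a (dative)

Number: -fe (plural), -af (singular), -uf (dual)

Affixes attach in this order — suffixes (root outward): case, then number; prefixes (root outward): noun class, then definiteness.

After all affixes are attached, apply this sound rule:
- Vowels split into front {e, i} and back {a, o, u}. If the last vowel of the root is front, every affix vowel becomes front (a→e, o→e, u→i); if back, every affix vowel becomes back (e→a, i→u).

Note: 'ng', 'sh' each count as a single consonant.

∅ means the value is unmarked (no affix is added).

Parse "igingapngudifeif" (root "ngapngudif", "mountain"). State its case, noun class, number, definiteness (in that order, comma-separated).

Segment: u-gu-ngapngudif-a-uf.
case: -a → dative.
noun class: gu- → class II.
number: -uf → dual.
definiteness: u- → indefinite.

dative, class II, dual, indefinite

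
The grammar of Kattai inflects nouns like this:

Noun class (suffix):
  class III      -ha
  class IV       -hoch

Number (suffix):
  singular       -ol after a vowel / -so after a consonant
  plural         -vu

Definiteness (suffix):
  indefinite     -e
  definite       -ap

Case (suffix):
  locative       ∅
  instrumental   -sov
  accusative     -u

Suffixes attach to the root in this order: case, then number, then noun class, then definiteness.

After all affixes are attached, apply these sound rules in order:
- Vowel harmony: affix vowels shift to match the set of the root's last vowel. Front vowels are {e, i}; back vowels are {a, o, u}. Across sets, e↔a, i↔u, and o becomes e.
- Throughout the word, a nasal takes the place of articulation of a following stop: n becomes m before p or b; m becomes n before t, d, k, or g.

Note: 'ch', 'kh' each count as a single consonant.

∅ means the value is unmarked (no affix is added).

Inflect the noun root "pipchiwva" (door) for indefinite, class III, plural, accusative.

pipchiwvauvuhaa

Attach case accusative -u → pipchiwvau.
Attach number plural -vu → pipchiwvauvu.
Attach noun class class III -ha → pipchiwvauvuha.
Attach definiteness indefinite -e → pipchiwvauvuhae.
Apply vowel harmony: pipchiwvauvuhae → pipchiwvauvuhaa.
Nasal assimilation: no change.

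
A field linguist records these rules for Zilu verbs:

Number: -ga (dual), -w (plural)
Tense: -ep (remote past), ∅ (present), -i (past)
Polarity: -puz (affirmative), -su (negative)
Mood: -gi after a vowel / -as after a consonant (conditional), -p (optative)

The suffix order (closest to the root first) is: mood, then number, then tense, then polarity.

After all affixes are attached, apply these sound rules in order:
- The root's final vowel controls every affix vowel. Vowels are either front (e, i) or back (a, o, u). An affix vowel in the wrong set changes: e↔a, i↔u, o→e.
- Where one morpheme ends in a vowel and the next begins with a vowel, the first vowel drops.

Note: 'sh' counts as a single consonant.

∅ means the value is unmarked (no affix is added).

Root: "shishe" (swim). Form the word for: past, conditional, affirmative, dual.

Attach mood conditional -gi (after vowel 'e') → shishegi.
Attach number dual -ga → shishegiga.
Attach tense past -i → shishegigai.
Attach polarity affirmative -puz → shishegigaipuz.
Apply vowel harmony: shishegigaipuz → shishegigeipiz.
Apply vowel deletion: shishegigeipiz → shishegigipiz.

shishegigipiz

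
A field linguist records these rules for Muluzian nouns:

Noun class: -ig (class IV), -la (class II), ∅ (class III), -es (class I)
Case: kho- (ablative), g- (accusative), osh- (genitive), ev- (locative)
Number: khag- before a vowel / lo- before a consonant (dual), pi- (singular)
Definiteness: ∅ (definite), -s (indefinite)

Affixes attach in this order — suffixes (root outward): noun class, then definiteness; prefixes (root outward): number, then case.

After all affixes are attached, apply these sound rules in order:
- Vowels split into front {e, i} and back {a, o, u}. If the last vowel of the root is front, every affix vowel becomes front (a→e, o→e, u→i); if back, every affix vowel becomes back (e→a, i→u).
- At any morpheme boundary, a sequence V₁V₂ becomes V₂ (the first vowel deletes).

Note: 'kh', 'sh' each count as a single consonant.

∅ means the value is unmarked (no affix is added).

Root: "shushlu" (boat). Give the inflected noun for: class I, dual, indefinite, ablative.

Attach number dual lo- (before consonant 'sh') → loshushlu.
Attach noun class class I -es → loshushlues.
Attach case ablative kho- → kholoshushlues.
Attach definiteness indefinite -s → kholoshushluess.
Apply vowel harmony: kholoshushluess → kholoshushluass.
Apply vowel deletion: kholoshushluass → kholoshushlass.

kholoshushlass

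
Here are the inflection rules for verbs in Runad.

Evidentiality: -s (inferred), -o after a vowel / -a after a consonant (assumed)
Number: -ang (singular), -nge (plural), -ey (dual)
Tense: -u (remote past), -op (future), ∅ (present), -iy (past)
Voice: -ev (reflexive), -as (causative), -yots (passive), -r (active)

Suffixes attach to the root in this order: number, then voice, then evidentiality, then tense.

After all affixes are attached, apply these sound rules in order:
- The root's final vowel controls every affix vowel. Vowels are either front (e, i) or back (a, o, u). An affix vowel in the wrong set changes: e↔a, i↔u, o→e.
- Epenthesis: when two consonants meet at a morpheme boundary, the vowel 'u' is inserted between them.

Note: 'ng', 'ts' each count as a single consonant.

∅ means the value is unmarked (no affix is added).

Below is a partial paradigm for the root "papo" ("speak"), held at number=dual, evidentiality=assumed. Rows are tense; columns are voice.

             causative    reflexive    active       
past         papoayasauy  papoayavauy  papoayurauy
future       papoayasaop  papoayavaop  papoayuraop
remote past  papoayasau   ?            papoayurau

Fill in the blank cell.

papoayavau

Attach number dual -ey → papoey.
Attach voice reflexive -ev → papoeyev.
Attach evidentiality assumed -a (after consonant 'v') → papoeyeva.
Attach tense remote past -u → papoeyevau.
Apply vowel harmony: papoeyevau → papoayavau.
Epenthesis: no change.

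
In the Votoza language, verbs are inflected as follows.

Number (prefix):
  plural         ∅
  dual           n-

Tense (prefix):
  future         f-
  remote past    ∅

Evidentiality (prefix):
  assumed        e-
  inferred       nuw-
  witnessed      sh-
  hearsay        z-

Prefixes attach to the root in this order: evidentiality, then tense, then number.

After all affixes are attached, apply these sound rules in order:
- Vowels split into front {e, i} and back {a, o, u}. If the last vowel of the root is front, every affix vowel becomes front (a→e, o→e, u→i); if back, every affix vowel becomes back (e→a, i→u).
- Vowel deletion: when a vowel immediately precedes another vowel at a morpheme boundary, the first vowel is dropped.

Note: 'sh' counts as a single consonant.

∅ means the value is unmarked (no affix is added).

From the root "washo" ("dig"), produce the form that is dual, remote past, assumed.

nawasho

Attach evidentiality assumed e- → ewasho.
tense = remote past: zero marking, form stays ewasho.
Attach number dual n- → newasho.
Apply vowel harmony: newasho → nawasho.
Vowel deletion: no change.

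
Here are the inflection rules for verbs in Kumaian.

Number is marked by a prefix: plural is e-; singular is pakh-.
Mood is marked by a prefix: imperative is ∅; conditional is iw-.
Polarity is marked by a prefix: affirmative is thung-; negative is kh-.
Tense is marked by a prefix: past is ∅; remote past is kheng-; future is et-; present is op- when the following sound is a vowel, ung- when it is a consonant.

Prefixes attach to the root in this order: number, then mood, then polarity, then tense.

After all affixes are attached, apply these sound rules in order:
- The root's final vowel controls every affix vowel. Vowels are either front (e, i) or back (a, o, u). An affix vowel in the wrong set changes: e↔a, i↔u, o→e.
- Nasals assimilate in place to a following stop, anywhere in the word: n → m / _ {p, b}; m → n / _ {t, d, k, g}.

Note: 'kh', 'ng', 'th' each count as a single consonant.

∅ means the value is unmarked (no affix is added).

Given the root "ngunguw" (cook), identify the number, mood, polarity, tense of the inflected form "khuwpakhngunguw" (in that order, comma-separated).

singular, conditional, negative, past

Segment: kh-iw-pakh-ngunguw.
number: pakh- → singular.
mood: iw- → conditional.
polarity: kh- → negative.
tense: ∅ → past.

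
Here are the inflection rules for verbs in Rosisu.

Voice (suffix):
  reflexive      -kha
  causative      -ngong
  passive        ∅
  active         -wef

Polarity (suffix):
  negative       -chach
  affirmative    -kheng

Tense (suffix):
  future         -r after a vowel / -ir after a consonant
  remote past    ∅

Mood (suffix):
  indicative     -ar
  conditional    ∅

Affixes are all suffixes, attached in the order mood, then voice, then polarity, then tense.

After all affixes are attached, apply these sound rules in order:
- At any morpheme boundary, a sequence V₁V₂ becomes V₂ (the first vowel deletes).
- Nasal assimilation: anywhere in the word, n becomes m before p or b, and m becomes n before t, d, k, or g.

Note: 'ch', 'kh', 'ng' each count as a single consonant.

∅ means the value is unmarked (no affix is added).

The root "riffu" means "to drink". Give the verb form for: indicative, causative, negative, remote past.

riffarngongchach

Attach mood indicative -ar → riffuar.
Attach voice causative -ngong → riffuarngong.
Attach polarity negative -chach → riffuarngongchach.
tense = remote past: zero marking, form stays riffuarngongchach.
Apply vowel deletion: riffuarngongchach → riffarngongchach.
Nasal assimilation: no change.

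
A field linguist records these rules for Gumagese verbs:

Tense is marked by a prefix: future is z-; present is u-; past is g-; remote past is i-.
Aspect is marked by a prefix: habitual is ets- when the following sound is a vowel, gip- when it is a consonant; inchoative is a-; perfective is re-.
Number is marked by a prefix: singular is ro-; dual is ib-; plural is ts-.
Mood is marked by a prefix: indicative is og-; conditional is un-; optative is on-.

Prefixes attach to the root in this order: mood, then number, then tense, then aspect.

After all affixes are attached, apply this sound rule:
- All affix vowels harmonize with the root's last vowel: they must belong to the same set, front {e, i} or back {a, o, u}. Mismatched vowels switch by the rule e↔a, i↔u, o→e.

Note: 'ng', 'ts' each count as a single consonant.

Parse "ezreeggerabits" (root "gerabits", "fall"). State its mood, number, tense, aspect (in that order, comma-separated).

Segment: a-z-ro-og-gerabits.
mood: og- → indicative.
number: ro- → singular.
tense: z- → future.
aspect: a- → inchoative.

indicative, singular, future, inchoative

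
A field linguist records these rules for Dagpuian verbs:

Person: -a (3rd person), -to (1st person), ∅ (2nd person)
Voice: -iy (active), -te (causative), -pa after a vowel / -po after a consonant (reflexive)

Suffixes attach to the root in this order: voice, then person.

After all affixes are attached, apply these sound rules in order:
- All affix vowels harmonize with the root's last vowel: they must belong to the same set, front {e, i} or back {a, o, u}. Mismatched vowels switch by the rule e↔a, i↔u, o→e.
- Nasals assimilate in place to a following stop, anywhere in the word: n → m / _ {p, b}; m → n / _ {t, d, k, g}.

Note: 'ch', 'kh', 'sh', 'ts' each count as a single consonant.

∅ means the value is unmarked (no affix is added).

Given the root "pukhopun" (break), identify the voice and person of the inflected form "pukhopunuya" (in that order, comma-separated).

Segment: pukhopun-iy-a.
voice: -iy → active.
person: -a → 3rd person.

active, 3rd person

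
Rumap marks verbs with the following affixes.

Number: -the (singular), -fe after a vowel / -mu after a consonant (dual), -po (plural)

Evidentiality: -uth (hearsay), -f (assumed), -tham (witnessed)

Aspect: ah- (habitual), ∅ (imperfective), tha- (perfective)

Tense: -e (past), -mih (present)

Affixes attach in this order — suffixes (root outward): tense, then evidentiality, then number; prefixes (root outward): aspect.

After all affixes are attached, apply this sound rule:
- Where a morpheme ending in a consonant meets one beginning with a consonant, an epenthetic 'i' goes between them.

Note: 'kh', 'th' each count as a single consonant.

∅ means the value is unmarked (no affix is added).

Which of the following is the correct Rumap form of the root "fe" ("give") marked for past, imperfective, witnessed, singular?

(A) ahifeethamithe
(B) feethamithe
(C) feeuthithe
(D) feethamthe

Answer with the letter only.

Attach tense past -e → fee.
Attach evidentiality witnessed -tham → feetham.
aspect = imperfective: zero marking, form stays feetham.
Attach number singular -the → feethamthe.
Apply epenthesis: feethamthe → feethamithe.
So the correct form is feethamithe, option (B).
(C) feeuthithe is wrong: it uses hearsay instead of witnessed for evidentiality.
(D) feethamthe is wrong: it fails to apply the sound rule(s).
(A) ahifeethamithe is wrong: it uses habitual instead of imperfective for aspect.

B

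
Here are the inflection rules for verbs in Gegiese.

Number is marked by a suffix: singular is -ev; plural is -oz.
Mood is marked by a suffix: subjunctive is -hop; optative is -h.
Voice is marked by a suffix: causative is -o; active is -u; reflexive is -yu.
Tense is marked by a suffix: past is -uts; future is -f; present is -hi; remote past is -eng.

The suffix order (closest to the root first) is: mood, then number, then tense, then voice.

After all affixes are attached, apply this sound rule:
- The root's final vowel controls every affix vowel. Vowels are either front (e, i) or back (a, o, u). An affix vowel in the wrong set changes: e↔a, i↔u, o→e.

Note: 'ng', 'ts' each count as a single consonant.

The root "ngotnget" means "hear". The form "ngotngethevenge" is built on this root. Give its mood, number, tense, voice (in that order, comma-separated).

optative, singular, remote past, causative

Segment: ngotnget-h-ev-eng-o.
mood: -h → optative.
number: -ev → singular.
tense: -eng → remote past.
voice: -o → causative.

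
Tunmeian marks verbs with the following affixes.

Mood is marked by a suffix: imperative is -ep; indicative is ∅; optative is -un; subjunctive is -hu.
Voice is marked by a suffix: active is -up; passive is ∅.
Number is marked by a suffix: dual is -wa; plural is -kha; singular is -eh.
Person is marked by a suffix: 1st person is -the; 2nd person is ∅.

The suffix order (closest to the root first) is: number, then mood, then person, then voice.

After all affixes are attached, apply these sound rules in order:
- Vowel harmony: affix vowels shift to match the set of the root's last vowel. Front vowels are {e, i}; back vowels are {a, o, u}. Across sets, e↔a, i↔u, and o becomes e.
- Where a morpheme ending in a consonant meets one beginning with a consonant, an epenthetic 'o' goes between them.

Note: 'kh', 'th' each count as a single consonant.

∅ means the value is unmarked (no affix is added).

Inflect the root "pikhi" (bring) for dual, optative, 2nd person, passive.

Attach number dual -wa → pikhiwa.
Attach mood optative -un → pikhiwaun.
person = 2nd person: zero marking, form stays pikhiwaun.
voice = passive: zero marking, form stays pikhiwaun.
Apply vowel harmony: pikhiwaun → pikhiwein.
Epenthesis: no change.

pikhiwein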